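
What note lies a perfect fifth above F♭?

Cb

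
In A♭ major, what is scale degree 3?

C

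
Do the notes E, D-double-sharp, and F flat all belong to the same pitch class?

Yes

E = pitch class 4 and D## = pitch class 4 and Fb = pitch class 4 — the same pitch class, so they are enharmonic equivalents.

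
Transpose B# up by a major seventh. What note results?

A##

B up a major seventh is A#, so the target letter is A.
From B#, a major seventh is 11 semitones up: A##.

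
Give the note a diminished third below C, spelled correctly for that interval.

A#

A third below C lands on the letter A.
A diminished third spans 2 semitones, so C moves to pitch class 10. On the letter A that is A#.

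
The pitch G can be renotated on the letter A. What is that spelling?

Plain A sits 2 semitones above G, so on the letter A the same pitch needs a double flat: Abb.

Abb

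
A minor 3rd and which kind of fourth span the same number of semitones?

A minor third spans 3 semitones.
A fourth spanning 3 semitones is doubly diminished (the perfect fourth is 5).

doubly diminished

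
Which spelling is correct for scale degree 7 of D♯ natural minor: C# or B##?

C#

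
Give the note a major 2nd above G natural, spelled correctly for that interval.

A

A second above G lands on the letter A.
A major second spans 2 semitones, so G moves to pitch class 9. On the letter A that is A.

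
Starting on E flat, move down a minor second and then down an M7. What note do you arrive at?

A minor second down from Eb is D (letter D, 1 semitone down).
A major seventh down from D is Eb (letter E, 11 semitones down).

Eb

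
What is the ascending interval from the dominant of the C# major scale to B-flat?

The dominant of C# major is G#.
G# up to Bb: letters G→B make it a third; 2 semitones makes it diminished.

diminished third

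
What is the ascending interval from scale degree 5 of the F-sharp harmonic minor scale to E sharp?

Scale degree 5 of F# harmonic minor is C#.
C# up to E#: letters C→E make it a third; 4 semitones makes it major.

major third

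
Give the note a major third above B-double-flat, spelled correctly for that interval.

Db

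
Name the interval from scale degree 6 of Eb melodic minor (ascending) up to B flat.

Scale degree 6 of Eb melodic minor (ascending) is C.
C up to Bb: letters C→B make it a seventh; 10 semitones makes it minor.

minor seventh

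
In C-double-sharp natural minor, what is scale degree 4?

The C## natural minor scale runs C## D## E# F## G## A# B#.
Degree 4 is F##.

F##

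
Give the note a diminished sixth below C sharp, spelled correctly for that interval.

C down a major sixth is Eb, so the target letter is E.
From C#, a diminished sixth is 7 semitones down: E##.

E##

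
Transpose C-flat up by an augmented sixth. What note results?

A

C up a major sixth is A, so the target letter is A.
From Cb, an augmented sixth is 10 semitones up: A.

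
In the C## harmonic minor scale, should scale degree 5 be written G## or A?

G##

Each scale degree takes a distinct letter name. Degree 5 of a scale on C must use the letter G.
G## and A are enharmonically the same pitch, but only G## uses the letter G, so it is the correct spelling here.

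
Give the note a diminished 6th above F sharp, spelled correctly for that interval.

F up a major sixth is D, so the target letter is D.
From F#, a diminished sixth is 7 semitones up: Db.

Db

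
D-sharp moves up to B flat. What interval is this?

diminished sixth

The letter names run D→B, a span of 5 letter steps, so the interval is some kind of sixth.
D# to Bb is 7 semitones. A major sixth is 9, so 7 makes it diminished.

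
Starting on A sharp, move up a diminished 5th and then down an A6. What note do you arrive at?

A diminished fifth up from A# is E (letter E, 6 semitones up).
An augmented sixth down from E is Gb (letter G, 10 semitones down).

Gb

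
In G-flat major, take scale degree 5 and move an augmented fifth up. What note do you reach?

A

Scale degree 5 of Gb major is Db.
An augmented fifth (8 semitones) above Db lands on the letter A, giving A.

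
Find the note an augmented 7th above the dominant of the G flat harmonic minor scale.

C#

The dominant of Gb harmonic minor is Db.
An augmented seventh (12 semitones) above Db lands on the letter C, giving C#.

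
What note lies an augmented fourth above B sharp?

E##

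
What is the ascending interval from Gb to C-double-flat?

Counting letters G–A–B–C gives a fourth.
Gb→Cbb = 4 semitones, 1 narrower than the perfect fourth (5), so diminished.

diminished fourth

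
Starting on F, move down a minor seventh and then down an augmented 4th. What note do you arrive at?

Db

A minor seventh down from F is G (letter G, 10 semitones down).
An augmented fourth down from G is Db (letter D, 6 semitones down).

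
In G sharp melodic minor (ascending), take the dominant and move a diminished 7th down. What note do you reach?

The dominant of G# melodic minor (ascending) is D#.
A diminished seventh (9 semitones) below D# lands on the letter E, giving E##.

E##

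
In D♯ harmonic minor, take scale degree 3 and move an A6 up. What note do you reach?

D##

Scale degree 3 of D# harmonic minor is F#.
An augmented sixth (10 semitones) above F# lands on the letter D, giving D##.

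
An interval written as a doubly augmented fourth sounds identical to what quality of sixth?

diminished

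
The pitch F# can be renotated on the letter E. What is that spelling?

F# is pitch class 6. The letter E alone is pitch class 4.
To reach pitch class 6 from E requires an offset of +2 semitones, i.e. double sharp: E##.

E##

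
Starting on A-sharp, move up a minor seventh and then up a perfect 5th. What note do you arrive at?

A minor seventh up from A# is G# (letter G, 10 semitones up).
A perfect fifth up from G# is D# (letter D, 7 semitones up).

D#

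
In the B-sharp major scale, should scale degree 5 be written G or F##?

F##

Each scale degree takes a distinct letter name. Degree 5 of a scale on B must use the letter F.
F## and G are enharmonically the same pitch, but only F## uses the letter F, so it is the correct spelling here.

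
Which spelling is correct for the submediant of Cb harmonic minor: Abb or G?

Each scale degree takes a distinct letter name. Degree 6 of a scale on C must use the letter A.
Abb and G are enharmonically the same pitch, but only Abb uses the letter A, so it is the correct spelling here.

Abb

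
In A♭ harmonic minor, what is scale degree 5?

Eb

Degree 5 takes the letter 4 steps above A, which is E.
In harmonic minor, degree 5 sits 7 semitones above the tonic. Ab + 7 semitones is pitch class 3, spelled on E as Eb.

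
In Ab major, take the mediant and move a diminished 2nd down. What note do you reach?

B#

The mediant of Ab major is C.
A diminished second (0 semitones) below C lands on the letter B, giving B#.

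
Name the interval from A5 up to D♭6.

Counting letters A–B–C–D gives a fourth.
A→Db = 4 semitones, 1 narrower than the perfect fourth (5), so diminished.

diminished fourth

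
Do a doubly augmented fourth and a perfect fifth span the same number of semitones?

A doubly augmented fourth spans 7 semitones; a perfect fifth spans 7.
They are enharmonically equivalent.

Yes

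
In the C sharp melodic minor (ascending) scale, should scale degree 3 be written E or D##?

E

Each scale degree takes a distinct letter name. Degree 3 of a scale on C must use the letter E.
E and D## are enharmonically the same pitch, but only E uses the letter E, so it is the correct spelling here.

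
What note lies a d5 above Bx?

F##

B up a perfect fifth is F#, so the target letter is F.
From B##, a diminished fifth is 6 semitones up: F##.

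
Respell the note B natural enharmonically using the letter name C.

Cb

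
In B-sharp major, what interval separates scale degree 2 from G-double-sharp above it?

perfect fifth

Scale degree 2 of B# major is C##.
C## up to G##: letters C→G make it a fifth; 7 semitones makes it perfect.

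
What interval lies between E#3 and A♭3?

doubly diminished fourth

The letter names run E→A, a span of 3 letter steps, so the interval is some kind of fourth.
E# to Ab is 3 semitones. A perfect fourth is 5, so 3 makes it doubly diminished.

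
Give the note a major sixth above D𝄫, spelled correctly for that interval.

Bbb

D up a major sixth is B, so the target letter is B.
From Dbb, a major sixth is 9 semitones up: Bbb.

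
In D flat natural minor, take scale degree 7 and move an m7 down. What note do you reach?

Db

Scale degree 7 of Db natural minor is Cb.
A minor seventh (10 semitones) below Cb lands on the letter D, giving Db.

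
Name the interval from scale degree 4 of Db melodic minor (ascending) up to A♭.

Scale degree 4 of Db melodic minor (ascending) is Gb.
Gb up to Ab: letters G→A make it a second; 2 semitones makes it major.

major second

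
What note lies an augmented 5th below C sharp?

A fifth below C lands on the letter F.
An augmented fifth spans 8 semitones, so C# moves to pitch class 5. On the letter F that is F.

F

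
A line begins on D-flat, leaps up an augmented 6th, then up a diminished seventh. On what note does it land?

An augmented sixth up from Db is B (letter B, 10 semitones up).
A diminished seventh up from B is Ab (letter A, 9 semitones up).

Ab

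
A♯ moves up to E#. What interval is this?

perfect fifth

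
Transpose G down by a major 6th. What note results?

A sixth below G lands on the letter B.
A major sixth spans 9 semitones, so G moves to pitch class 10. On the letter B that is Bb.

Bb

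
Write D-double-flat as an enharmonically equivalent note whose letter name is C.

C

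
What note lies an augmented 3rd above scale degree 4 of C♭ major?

Scale degree 4 of Cb major is Fb.
An augmented third (5 semitones) above Fb lands on the letter A, giving A.

A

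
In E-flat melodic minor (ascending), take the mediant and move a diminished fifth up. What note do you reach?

The mediant of Eb melodic minor (ascending) is Gb.
A diminished fifth (6 semitones) above Gb lands on the letter D, giving Dbb.

Dbb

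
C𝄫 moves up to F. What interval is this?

doubly augmented fourth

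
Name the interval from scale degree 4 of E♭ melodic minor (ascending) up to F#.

augmented sixth

Scale degree 4 of Eb melodic minor (ascending) is Ab.
Ab up to F#: letters A→F make it a sixth; 10 semitones makes it augmented.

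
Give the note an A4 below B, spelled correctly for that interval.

F

B down a perfect fourth is F#, so the target letter is F.
From B, an augmented fourth is 6 semitones down: F.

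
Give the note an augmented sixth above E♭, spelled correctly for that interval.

C#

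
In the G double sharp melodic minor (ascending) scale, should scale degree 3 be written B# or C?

Each scale degree takes a distinct letter name. Degree 3 of a scale on G must use the letter B.
B# and C are enharmonically the same pitch, but only B# uses the letter B, so it is the correct spelling here.

B#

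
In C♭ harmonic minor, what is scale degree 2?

Db

Degree 2 takes the letter 1 step above C, which is D.
In harmonic minor, degree 2 sits 2 semitones above the tonic. Cb + 2 semitones is pitch class 1, spelled on D as Db.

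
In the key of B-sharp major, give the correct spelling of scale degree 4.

E#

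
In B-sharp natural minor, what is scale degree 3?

The B# natural minor scale runs B# C## D# E# F## G# A#.
Degree 3 is D#.

D#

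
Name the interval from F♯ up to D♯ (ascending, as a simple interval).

Counting letters F–G–A–B–C–D gives a sixth.
F#→D# = 9 semitones, exactly the major sixth.

major sixth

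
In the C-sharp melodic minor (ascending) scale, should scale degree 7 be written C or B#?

Each scale degree takes a distinct letter name. Degree 7 of a scale on C must use the letter B.
B# and C are enharmonically the same pitch, but only B# uses the letter B, so it is the correct spelling here.

B#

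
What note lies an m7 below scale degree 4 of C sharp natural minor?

Scale degree 4 of C# natural minor is F#.
A minor seventh (10 semitones) below F# lands on the letter G, giving G#.

G#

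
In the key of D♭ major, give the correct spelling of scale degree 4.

Gb

The Db major scale runs Db Eb F Gb Ab Bb C.
Degree 4 is Gb.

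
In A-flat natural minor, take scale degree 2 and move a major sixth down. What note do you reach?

Db

Scale degree 2 of Ab natural minor is Bb.
A major sixth (9 semitones) below Bb lands on the letter D, giving Db.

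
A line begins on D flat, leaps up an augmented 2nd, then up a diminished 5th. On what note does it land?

An augmented second up from Db is E (letter E, 3 semitones up).
A diminished fifth up from E is Bb (letter B, 6 semitones up).

Bb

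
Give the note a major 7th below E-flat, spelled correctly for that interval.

E down a major seventh is F, so the target letter is F.
From Eb, a major seventh is 11 semitones down: Fb.

Fb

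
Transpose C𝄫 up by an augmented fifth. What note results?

A fifth above C lands on the letter G.
An augmented fifth spans 8 semitones, so Cbb moves to pitch class 6. On the letter G that is Gb.

Gb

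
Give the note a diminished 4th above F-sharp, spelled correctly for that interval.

Bb

A fourth above F lands on the letter B.
A diminished fourth spans 4 semitones, so F# moves to pitch class 10. On the letter B that is Bb.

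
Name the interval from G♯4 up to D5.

diminished fifth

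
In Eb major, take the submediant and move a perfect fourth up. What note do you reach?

The submediant of Eb major is C.
A perfect fourth (5 semitones) above C lands on the letter F, giving F.

F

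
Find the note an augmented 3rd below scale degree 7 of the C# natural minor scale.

Gb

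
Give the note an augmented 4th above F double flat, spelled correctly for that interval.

Bbb

F up a perfect fourth is Bb, so the target letter is B.
From Fbb, an augmented fourth is 6 semitones up: Bbb.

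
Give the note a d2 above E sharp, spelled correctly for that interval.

F

E up a major second is F#, so the target letter is F.
From E#, a diminished second is 0 semitones up: F.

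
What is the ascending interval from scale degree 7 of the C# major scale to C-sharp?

minor second

Scale degree 7 of C# major is B#.
B# up to C#: letters B→C make it a second; 1 semitone makes it minor.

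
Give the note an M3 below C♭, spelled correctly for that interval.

Abb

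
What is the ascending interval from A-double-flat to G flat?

The letter names run A→G, a span of 6 letter steps, so the interval is some kind of seventh.
Abb to Gb is 11 semitones. A major seventh is 11, so 11 makes it major.

major seventh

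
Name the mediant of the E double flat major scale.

Degree 3 takes the letter 2 steps above E, which is G.
In major, degree 3 sits 4 semitones above the tonic. Ebb + 4 semitones is pitch class 6, spelled on G as Gb.

Gb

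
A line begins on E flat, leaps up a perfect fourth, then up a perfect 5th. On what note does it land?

Eb

A perfect fourth up from Eb is Ab (letter A, 5 semitones up).
A perfect fifth up from Ab is Eb (letter E, 7 semitones up).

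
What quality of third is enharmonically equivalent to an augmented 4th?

doubly augmented

An augmented fourth spans 6 semitones.
A third spanning 6 semitones is doubly augmented (the major third is 4).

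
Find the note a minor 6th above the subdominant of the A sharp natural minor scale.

The subdominant of A# natural minor is D#.
A minor sixth (8 semitones) above D# lands on the letter B, giving B.

B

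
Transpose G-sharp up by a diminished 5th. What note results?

D

G up a perfect fifth is D, so the target letter is D.
From G#, a diminished fifth is 6 semitones up: D.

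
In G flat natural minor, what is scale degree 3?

Bbb

Degree 3 takes the letter 2 steps above G, which is B.
In natural minor, degree 3 sits 3 semitones above the tonic. Gb + 3 semitones is pitch class 9, spelled on B as Bbb.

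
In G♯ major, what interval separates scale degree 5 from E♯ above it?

Scale degree 5 of G# major is D#.
D# up to E#: letters D→E make it a second; 2 semitones makes it major.

major second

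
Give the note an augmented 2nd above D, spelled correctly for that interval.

D up a major second is E, so the target letter is E.
From D, an augmented second is 3 semitones up: E#.

E#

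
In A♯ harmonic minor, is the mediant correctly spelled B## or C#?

C#

Each scale degree takes a distinct letter name. Degree 3 of a scale on A must use the letter C.
C# and B## are enharmonically the same pitch, but only C# uses the letter C, so it is the correct spelling here.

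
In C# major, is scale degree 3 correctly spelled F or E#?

Each scale degree takes a distinct letter name. Degree 3 of a scale on C must use the letter E.
E# and F are enharmonically the same pitch, but only E# uses the letter E, so it is the correct spelling here.

E#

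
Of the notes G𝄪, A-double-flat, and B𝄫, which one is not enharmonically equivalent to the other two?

Abb

In 12-tone equal temperament, enharmonic equivalents share a pitch class. G## is pitch class 9; Abb is pitch class 7; Bbb is pitch class 9.
G## and Bbb share pitch class 9, while Abb is pitch class 7.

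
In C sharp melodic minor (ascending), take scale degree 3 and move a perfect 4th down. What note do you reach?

Scale degree 3 of C# melodic minor (ascending) is E.
A perfect fourth (5 semitones) below E lands on the letter B, giving B.

B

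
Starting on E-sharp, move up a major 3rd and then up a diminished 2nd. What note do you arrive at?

A

A major third up from E# is G## (letter G, 4 semitones up).
A diminished second up from G## is A (letter A, 0 semitones up).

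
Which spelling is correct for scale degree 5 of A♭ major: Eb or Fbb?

Eb

Each scale degree takes a distinct letter name. Degree 5 of a scale on A must use the letter E.
Eb and Fbb are enharmonically the same pitch, but only Eb uses the letter E, so it is the correct spelling here.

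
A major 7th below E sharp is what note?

E down a major seventh is F, so the target letter is F.
From E#, a major seventh is 11 semitones down: F#.

F#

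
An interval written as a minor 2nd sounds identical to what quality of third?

doubly diminished

A minor second spans 1 semitone.
A third spanning 1 semitone is doubly diminished (the major third is 4).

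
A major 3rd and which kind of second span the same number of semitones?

A major third spans 4 semitones.
A second spanning 4 semitones is doubly augmented (the major second is 2).

doubly augmented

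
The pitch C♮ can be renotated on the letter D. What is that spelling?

Dbb

Plain D sits 2 semitones above C, so on the letter D the same pitch needs a double flat: Dbb.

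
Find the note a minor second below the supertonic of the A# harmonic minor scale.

The supertonic of A# harmonic minor is B#.
A minor second (1 semitone) below B# lands on the letter A, giving A##.

A##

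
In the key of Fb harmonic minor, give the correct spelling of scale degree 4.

The Fb harmonic minor scale runs Fb Gb Abb Bbb Cb Dbb Eb.
Degree 4 is Bbb.

Bbb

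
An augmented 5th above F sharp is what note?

A fifth above F lands on the letter C.
An augmented fifth spans 8 semitones, so F# moves to pitch class 2. On the letter C that is C##.

C##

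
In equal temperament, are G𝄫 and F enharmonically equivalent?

Yes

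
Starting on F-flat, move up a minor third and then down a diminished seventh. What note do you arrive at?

Bb

A minor third up from Fb is Abb (letter A, 3 semitones up).
A diminished seventh down from Abb is Bb (letter B, 9 semitones down).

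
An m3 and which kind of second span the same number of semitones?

augmented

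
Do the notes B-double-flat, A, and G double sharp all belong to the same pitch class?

Yes

Bbb = pitch class 9 and A = pitch class 9 and G## = pitch class 9 — the same pitch class, so they are enharmonic equivalents.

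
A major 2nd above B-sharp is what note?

C##

B up a major second is C#, so the target letter is C.
From B#, a major second is 2 semitones up: C##.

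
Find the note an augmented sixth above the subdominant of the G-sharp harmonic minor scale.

A##

The subdominant of G# harmonic minor is C#.
An augmented sixth (10 semitones) above C# lands on the letter A, giving A##.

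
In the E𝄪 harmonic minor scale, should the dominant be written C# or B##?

Each scale degree takes a distinct letter name. Degree 5 of a scale on E must use the letter B.
B## and C# are enharmonically the same pitch, but only B## uses the letter B, so it is the correct spelling here.

B##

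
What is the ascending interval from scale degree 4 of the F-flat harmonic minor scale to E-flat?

augmented fourth

Scale degree 4 of Fb harmonic minor is Bbb.
Bbb up to Eb: letters B→E make it a fourth; 6 semitones makes it augmented.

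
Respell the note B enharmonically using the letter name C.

B is pitch class 11. The letter C alone is pitch class 0.
To reach pitch class 11 from C requires an offset of -1 semitone, i.e. flat: Cb.

Cb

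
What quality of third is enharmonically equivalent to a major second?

diminished

A major second spans 2 semitones.
A third spanning 2 semitones is diminished (the major third is 4).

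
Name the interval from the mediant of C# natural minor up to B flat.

The mediant of C# natural minor is E.
E up to Bb: letters E→B make it a fifth; 6 semitones makes it diminished.

diminished fifth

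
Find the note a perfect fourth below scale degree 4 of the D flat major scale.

Scale degree 4 of Db major is Gb.
A perfect fourth (5 semitones) below Gb lands on the letter D, giving Db.

Db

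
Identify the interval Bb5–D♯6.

Counting letters B–C–D gives a third.
Bb→D# = 5 semitones, 1 wider than the major third (4), so augmented.

augmented third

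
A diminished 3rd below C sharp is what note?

A third below C lands on the letter A.
A diminished third spans 2 semitones, so C# moves to pitch class 11. On the letter A that is A##.

A##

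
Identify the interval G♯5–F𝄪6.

Counting letters G–A–B–C–D–E–F gives a seventh.
G#→F## = 11 semitones, exactly the major seventh.

major seventh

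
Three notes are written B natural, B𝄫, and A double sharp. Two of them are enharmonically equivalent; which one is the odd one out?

In 12-tone equal temperament, enharmonic equivalents share a pitch class. B is pitch class 11; Bbb is pitch class 9; A## is pitch class 11.
B and A## share pitch class 11, while Bbb is pitch class 9.

Bbb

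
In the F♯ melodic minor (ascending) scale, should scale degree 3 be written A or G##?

Each scale degree takes a distinct letter name. Degree 3 of a scale on F must use the letter A.
A and G## are enharmonically the same pitch, but only A uses the letter A, so it is the correct spelling here.

A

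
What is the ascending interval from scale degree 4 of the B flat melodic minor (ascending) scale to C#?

augmented sixth

Scale degree 4 of Bb melodic minor (ascending) is Eb.
Eb up to C#: letters E→C make it a sixth; 10 semitones makes it augmented.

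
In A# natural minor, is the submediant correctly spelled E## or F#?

F#

Each scale degree takes a distinct letter name. Degree 6 of a scale on A must use the letter F.
F# and E## are enharmonically the same pitch, but only F# uses the letter F, so it is the correct spelling here.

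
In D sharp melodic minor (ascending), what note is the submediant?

B#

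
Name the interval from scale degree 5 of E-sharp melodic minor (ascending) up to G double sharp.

major sixth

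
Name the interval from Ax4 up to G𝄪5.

minor seventh

Counting letters A–B–C–D–E–F–G gives a seventh.
A##→G## = 10 semitones, 1 narrower than the major seventh (11), so minor.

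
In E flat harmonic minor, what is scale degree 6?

Degree 6 takes the letter 5 steps above E, which is C.
In harmonic minor, degree 6 sits 8 semitones above the tonic. Eb + 8 semitones is pitch class 11, spelled on C as Cb.

Cb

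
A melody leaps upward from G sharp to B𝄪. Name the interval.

The letter names run G→B, a span of 2 letter steps, so the interval is some kind of third.
G# to B## is 5 semitones. A major third is 4, so 5 makes it augmented.

augmented third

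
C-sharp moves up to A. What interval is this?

minor sixth

Counting letters C–D–E–F–G–A gives a sixth.
C#→A = 8 semitones, 1 narrower than the major sixth (9), so minor.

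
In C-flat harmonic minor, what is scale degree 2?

Db

Degree 2 takes the letter 1 step above C, which is D.
In harmonic minor, degree 2 sits 2 semitones above the tonic. Cb + 2 semitones is pitch class 1, spelled on D as Db.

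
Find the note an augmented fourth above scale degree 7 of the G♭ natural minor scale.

Bb

Scale degree 7 of Gb natural minor is Fb.
An augmented fourth (6 semitones) above Fb lands on the letter B, giving Bb.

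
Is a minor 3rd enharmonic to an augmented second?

Yes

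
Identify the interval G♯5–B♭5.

The letter names run G→B, a span of 2 letter steps, so the interval is some kind of third.
G# to Bb is 2 semitones. A major third is 4, so 2 makes it diminished.

diminished third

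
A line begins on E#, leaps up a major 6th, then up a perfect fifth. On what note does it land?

G##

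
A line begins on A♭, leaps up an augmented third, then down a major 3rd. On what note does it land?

An augmented third up from Ab is C# (letter C, 5 semitones up).
A major third down from C# is A (letter A, 4 semitones down).

A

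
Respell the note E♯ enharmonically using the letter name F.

Plain F sits at the same pitch as E#, so on the letter F the same pitch needs a natural: F.

F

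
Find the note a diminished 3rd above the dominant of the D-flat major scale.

Cbb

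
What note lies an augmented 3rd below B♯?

G

A third below B lands on the letter G.
An augmented third spans 5 semitones, so B# moves to pitch class 7. On the letter G that is G.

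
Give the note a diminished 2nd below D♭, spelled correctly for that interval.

C#

D down a major second is C, so the target letter is C.
From Db, a diminished second is 0 semitones down: C#.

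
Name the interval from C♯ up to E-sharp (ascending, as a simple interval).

major third

The letter names run C→E, a span of 2 letter steps, so the interval is some kind of third.
C# to E# is 4 semitones. A major third is 4, so 4 makes it major.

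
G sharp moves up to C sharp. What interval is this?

perfect fourth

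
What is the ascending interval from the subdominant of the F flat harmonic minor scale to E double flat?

The subdominant of Fb harmonic minor is Bbb.
Bbb up to Ebb: letters B→E make it a fourth; 5 semitones makes it perfect.

perfect fourth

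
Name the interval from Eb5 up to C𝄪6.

doubly augmented sixth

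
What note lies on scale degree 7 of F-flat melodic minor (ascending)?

Eb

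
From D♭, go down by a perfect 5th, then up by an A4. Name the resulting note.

C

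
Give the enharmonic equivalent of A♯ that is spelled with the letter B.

A# is pitch class 10. The letter B alone is pitch class 11.
To reach pitch class 10 from B requires an offset of -1 semitone, i.e. flat: Bb.

Bb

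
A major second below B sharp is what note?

B down a major second is A, so the target letter is A.
From B#, a major second is 2 semitones down: A#.

A#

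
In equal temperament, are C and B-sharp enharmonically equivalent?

C = pitch class 0 and B# = pitch class 0 — the same pitch class, so they are enharmonic equivalents.

Yes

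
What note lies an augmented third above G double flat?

G up a major third is B, so the target letter is B.
From Gbb, an augmented third is 5 semitones up: Bb.

Bb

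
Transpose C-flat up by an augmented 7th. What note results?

C up a major seventh is B, so the target letter is B.
From Cb, an augmented seventh is 12 semitones up: B.

B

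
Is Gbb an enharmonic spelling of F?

Gbb is pitch class 5; F is pitch class 5.
All spellings map to pitch class 5, so they are enharmonically equivalent.

Yes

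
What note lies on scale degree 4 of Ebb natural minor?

Abb

Degree 4 takes the letter 3 steps above E, which is A.
In natural minor, degree 4 sits 5 semitones above the tonic. Ebb + 5 semitones is pitch class 7, spelled on A as Abb.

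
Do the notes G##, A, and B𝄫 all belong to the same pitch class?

G## = pitch class 9 and A = pitch class 9 and Bbb = pitch class 9 — the same pitch class, so they are enharmonic equivalents.

Yes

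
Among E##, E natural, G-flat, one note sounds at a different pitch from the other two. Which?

E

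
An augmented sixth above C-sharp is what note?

A sixth above C lands on the letter A.
An augmented sixth spans 10 semitones, so C# moves to pitch class 11. On the letter A that is A##.

A##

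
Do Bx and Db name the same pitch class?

B## = pitch class 1 and Db = pitch class 1 — the same pitch class, so they are enharmonic equivalents.

Yes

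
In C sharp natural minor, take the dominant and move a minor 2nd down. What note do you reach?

The dominant of C# natural minor is G#.
A minor second (1 semitone) below G# lands on the letter F, giving F##.

F##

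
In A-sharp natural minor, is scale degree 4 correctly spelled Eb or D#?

Each scale degree takes a distinct letter name. Degree 4 of a scale on A must use the letter D.
D# and Eb are enharmonically the same pitch, but only D# uses the letter D, so it is the correct spelling here.

D#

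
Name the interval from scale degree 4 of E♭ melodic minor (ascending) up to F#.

augmented sixth

Scale degree 4 of Eb melodic minor (ascending) is Ab.
Ab up to F#: letters A→F make it a sixth; 10 semitones makes it augmented.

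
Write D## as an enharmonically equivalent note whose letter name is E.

Plain E sits at the same pitch as D##, so on the letter E the same pitch needs a natural: E.

E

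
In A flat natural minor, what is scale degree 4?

The Ab natural minor scale runs Ab Bb Cb Db Eb Fb Gb.
Degree 4 is Db.

Db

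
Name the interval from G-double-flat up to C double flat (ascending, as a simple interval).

The letter names run G→C, a span of 3 letter steps, so the interval is some kind of fourth.
Gbb to Cbb is 5 semitones. A perfect fourth is 5, so 5 makes it perfect.

perfect fourth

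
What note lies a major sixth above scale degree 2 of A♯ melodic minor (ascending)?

G##

Scale degree 2 of A# melodic minor (ascending) is B#.
A major sixth (9 semitones) above B# lands on the letter G, giving G##.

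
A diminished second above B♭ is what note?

Cbb

B up a major second is C#, so the target letter is C.
From Bb, a diminished second is 0 semitones up: Cbb.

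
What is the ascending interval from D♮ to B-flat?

minor sixth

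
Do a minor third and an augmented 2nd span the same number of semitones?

Yes

A minor third spans 3 semitones; an augmented second spans 3.
They are enharmonically equivalent.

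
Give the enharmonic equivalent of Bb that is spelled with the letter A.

A#

Plain A sits 1 semitone below Bb, so on the letter A the same pitch needs a sharp: A#.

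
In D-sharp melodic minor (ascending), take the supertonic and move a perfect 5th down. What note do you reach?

The supertonic of D# melodic minor (ascending) is E#.
A perfect fifth (7 semitones) below E# lands on the letter A, giving A#.

A#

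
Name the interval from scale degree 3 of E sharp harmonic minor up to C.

Scale degree 3 of E# harmonic minor is G#.
G# up to C: letters G→C make it a fourth; 4 semitones makes it diminished.

diminished fourth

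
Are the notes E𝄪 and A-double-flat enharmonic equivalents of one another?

Two spellings are enharmonically equivalent only if they share a pitch class.
Here E## → 6, Abb → 7; 6 ≠ 7, so they are not.

No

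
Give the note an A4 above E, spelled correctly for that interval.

A#

A fourth above E lands on the letter A.
An augmented fourth spans 6 semitones, so E moves to pitch class 10. On the letter A that is A#.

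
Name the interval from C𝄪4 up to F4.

Counting letters C–D–E–F gives a fourth.
C##→F = 3 semitones, 2 narrower than the perfect fourth (5), so doubly diminished.

doubly diminished fourth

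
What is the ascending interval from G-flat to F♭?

The letter names run G→F, a span of 6 letter steps, so the interval is some kind of seventh.
Gb to Fb is 10 semitones. A major seventh is 11, so 10 makes it minor.

minor seventh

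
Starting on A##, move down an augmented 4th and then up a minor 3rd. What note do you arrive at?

G#

An augmented fourth down from A## is E# (letter E, 6 semitones down).
A minor third up from E# is G# (letter G, 3 semitones up).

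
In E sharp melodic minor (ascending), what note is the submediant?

Degree 6 takes the letter 5 steps above E, which is C.
In melodic minor (ascending), degree 6 sits 9 semitones above the tonic. E# + 9 semitones is pitch class 2, spelled on C as C##.

C##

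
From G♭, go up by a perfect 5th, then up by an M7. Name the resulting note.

C

A perfect fifth up from Gb is Db (letter D, 7 semitones up).
A major seventh up from Db is C (letter C, 11 semitones up).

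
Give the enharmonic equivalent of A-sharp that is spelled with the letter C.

Cbb

Plain C sits 2 semitones above A#, so on the letter C the same pitch needs a double flat: Cbb.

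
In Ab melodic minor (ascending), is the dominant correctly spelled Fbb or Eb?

Eb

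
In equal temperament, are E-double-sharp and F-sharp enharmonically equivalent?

E## = pitch class 6 and F# = pitch class 6 — the same pitch class, so they are enharmonic equivalents.

Yes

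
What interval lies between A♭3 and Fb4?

Counting letters A–B–C–D–E–F gives a sixth.
Ab→Fb = 8 semitones, 1 narrower than the major sixth (9), so minor.

minor sixth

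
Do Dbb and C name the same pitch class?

Yes

Dbb is pitch class 0; C is pitch class 0.
All spellings map to pitch class 0, so they are enharmonically equivalent.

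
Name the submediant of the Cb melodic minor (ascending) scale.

The Cb melodic minor (ascending) scale runs Cb Db Ebb Fb Gb Ab Bb.
Degree 6 is Ab.

Ab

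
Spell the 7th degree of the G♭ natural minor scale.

Fb

The Gb natural minor scale runs Gb Ab Bbb Cb Db Ebb Fb.
Degree 7 is Fb.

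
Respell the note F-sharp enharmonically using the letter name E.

E##

F# is pitch class 6. The letter E alone is pitch class 4.
To reach pitch class 6 from E requires an offset of +2 semitones, i.e. double sharp: E##.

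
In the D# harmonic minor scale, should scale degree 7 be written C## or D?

Each scale degree takes a distinct letter name. Degree 7 of a scale on D must use the letter C.
C## and D are enharmonically the same pitch, but only C## uses the letter C, so it is the correct spelling here.

C##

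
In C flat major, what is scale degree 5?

Degree 5 takes the letter 4 steps above C, which is G.
In major, degree 5 sits 7 semitones above the tonic. Cb + 7 semitones is pitch class 6, spelled on G as Gb.

Gb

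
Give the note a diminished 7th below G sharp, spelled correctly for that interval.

G down a major seventh is Ab, so the target letter is A.
From G#, a diminished seventh is 9 semitones down: A##.

A##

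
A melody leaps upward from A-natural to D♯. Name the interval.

augmented fourth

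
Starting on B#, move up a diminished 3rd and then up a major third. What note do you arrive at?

A diminished third up from B# is D (letter D, 2 semitones up).
A major third up from D is F# (letter F, 4 semitones up).

F#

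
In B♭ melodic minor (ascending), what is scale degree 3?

Db

Degree 3 takes the letter 2 steps above B, which is D.
In melodic minor (ascending), degree 3 sits 3 semitones above the tonic. Bb + 3 semitones is pitch class 1, spelled on D as Db.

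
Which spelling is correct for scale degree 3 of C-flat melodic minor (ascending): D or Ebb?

Each scale degree takes a distinct letter name. Degree 3 of a scale on C must use the letter E.
Ebb and D are enharmonically the same pitch, but only Ebb uses the letter E, so it is the correct spelling here.

Ebb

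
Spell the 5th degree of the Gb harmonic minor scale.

Db

The Gb harmonic minor scale runs Gb Ab Bbb Cb Db Ebb F.
Degree 5 is Db.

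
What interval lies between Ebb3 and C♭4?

major sixth

Counting letters E–F–G–A–B–C gives a sixth.
Ebb→Cb = 9 semitones, exactly the major sixth.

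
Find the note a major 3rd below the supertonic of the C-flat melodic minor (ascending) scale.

The supertonic of Cb melodic minor (ascending) is Db.
A major third (4 semitones) below Db lands on the letter B, giving Bbb.

Bbb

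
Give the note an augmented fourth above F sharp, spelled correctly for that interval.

B#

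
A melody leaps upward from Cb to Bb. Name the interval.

major seventh

The letter names run C→B, a span of 6 letter steps, so the interval is some kind of seventh.
Cb to Bb is 11 semitones. A major seventh is 11, so 11 makes it major.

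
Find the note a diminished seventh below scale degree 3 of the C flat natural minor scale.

Scale degree 3 of Cb natural minor is Ebb.
A diminished seventh (9 semitones) below Ebb lands on the letter F, giving F.

F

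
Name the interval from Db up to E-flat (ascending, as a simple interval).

major second

Counting letters D–E gives a second.
Db→Eb = 2 semitones, exactly the major second.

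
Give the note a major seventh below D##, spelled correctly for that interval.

E#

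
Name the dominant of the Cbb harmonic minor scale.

Degree 5 takes the letter 4 steps above C, which is G.
In harmonic minor, degree 5 sits 7 semitones above the tonic. Cbb + 7 semitones is pitch class 5, spelled on G as Gbb.

Gbb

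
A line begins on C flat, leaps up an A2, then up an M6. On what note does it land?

B

An augmented second up from Cb is D (letter D, 3 semitones up).
A major sixth up from D is B (letter B, 9 semitones up).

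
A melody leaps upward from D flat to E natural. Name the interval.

The letter names run D→E, a span of 1 letter step, so the interval is some kind of second.
Db to E is 3 semitones. A major second is 2, so 3 makes it augmented.

augmented second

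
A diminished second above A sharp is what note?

Bb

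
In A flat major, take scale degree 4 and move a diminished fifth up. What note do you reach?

Abb

Scale degree 4 of Ab major is Db.
A diminished fifth (6 semitones) above Db lands on the letter A, giving Abb.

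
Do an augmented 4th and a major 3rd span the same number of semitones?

An augmented fourth spans 6 semitones; a major third spans 4.
The spans differ, so they are not enharmonic equivalents.

No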